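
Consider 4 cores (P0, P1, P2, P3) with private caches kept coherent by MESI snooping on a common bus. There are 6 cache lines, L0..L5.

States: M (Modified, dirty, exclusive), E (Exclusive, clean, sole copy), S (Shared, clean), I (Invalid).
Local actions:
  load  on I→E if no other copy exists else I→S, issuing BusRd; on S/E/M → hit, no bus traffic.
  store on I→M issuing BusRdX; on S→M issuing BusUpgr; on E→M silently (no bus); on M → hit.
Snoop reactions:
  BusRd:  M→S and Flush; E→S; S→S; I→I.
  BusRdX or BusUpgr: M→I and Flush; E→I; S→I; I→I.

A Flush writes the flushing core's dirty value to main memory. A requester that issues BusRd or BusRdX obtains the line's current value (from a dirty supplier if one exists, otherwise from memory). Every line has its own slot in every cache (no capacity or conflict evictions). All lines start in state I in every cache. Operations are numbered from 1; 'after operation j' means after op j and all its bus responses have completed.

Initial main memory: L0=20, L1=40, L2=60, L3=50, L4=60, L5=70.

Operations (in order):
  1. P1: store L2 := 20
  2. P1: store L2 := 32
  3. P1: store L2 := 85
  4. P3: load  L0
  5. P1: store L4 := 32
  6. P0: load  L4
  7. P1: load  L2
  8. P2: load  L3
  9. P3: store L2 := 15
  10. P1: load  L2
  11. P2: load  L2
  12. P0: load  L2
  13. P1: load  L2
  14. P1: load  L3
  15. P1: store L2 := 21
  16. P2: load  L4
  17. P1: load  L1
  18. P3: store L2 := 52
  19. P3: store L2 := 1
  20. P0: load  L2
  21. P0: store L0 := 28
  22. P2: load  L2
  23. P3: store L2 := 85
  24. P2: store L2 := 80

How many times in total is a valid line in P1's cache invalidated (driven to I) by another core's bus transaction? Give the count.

1. P1: store L2 := 20  bus=[BusRdX]  L2: P0=I P1=M P2=I P3=I  mem[L2]=60
2. P1: store L2 := 32  bus=[-]  L2: P0=I P1=M P2=I P3=I  mem[L2]=60
3. P1: store L2 := 85  bus=[-]  L2: P0=I P1=M P2=I P3=I  mem[L2]=60
4. P3: load  L0  bus=[BusRd]  L0: P0=I P1=I P2=I P3=E  mem[L0]=20
5. P1: store L4 := 32  bus=[BusRdX]  L4: P0=I P1=M P2=I P3=I  mem[L4]=60
6. P0: load  L4  bus=[BusRd,Flush]  L4: P0=S P1=S P2=I P3=I  mem[L4]=32
7. P1: load  L2  bus=[-]  L2: P0=I P1=M P2=I P3=I  mem[L2]=60
8. P2: load  L3  bus=[BusRd]  L3: P0=I P1=I P2=E P3=I  mem[L3]=50
9. P3: store L2 := 15  bus=[BusRdX,Flush]  L2: P0=I P1=I P2=I P3=M  mem[L2]=85
10. P1: load  L2  bus=[BusRd,Flush]  L2: P0=I P1=S P2=I P3=S  mem[L2]=15
11. P2: load  L2  bus=[BusRd]  L2: P0=I P1=S P2=S P3=S  mem[L2]=15
12. P0: load  L2  bus=[BusRd]  L2: P0=S P1=S P2=S P3=S  mem[L2]=15
13. P1: load  L2  bus=[-]  L2: P0=S P1=S P2=S P3=S  mem[L2]=15
14. P1: load  L3  bus=[BusRd]  L3: P0=I P1=S P2=S P3=I  mem[L3]=50
15. P1: store L2 := 21  bus=[BusUpgr]  L2: P0=I P1=M P2=I P3=I  mem[L2]=15
16. P2: load  L4  bus=[BusRd]  L4: P0=S P1=S P2=S P3=I  mem[L4]=32
17. P1: load  L1  bus=[BusRd]  L1: P0=I P1=E P2=I P3=I  mem[L1]=40
18. P3: store L2 := 52  bus=[BusRdX,Flush]  L2: P0=I P1=I P2=I P3=M  mem[L2]=21
19. P3: store L2 := 1  bus=[-]  L2: P0=I P1=I P2=I P3=M  mem[L2]=21
20. P0: load  L2  bus=[BusRd,Flush]  L2: P0=S P1=I P2=I P3=S  mem[L2]=1
21. P0: store L0 := 28  bus=[BusRdX]  L0: P0=M P1=I P2=I P3=I  mem[L0]=20
22. P2: load  L2  bus=[BusRd]  L2: P0=S P1=I P2=S P3=S  mem[L2]=1
23. P3: store L2 := 85  bus=[BusUpgr]  L2: P0=I P1=I P2=I P3=M  mem[L2]=1
24. P2: store L2 := 80  bus=[BusRdX,Flush]  L2: P0=I P1=I P2=M P3=I  mem[L2]=85

invalidations = 2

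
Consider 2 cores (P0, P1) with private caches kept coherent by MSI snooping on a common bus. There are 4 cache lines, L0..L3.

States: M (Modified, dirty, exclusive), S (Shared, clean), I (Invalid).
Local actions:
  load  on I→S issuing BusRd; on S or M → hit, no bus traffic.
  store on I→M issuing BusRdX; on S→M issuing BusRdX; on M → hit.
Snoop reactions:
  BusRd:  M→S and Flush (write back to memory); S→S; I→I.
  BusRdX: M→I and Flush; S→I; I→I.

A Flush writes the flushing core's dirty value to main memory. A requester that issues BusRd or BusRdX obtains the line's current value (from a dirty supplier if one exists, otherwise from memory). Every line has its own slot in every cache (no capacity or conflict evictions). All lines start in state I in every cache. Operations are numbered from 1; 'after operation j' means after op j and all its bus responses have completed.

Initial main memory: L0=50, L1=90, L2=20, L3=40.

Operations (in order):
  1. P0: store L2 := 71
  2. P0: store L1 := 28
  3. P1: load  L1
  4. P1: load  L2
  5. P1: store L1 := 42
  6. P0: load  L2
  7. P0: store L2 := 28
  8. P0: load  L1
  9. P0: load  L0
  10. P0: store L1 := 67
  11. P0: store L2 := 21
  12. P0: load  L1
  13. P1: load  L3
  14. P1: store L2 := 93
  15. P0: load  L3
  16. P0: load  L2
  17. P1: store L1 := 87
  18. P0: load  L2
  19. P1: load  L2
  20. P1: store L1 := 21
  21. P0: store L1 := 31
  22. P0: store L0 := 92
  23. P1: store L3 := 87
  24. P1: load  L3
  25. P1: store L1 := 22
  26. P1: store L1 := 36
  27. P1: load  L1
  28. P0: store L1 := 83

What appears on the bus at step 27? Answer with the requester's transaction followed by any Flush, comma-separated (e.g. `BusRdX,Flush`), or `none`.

[1] P0: store L2 := 71 | P0:M(71), P1:I | bus: BusRdX
[2] P0: store L1 := 28 | P0:M(28), P1:I | bus: BusRdX
[3] P1: load  L1 | P0:S(28), P1:S(28) | bus: BusRd,Flush
[4] P1: load  L2 | P0:S(71), P1:S(71) | bus: BusRd,Flush
[5] P1: store L1 := 42 | P0:I, P1:M(42) | bus: BusRdX
[6] P0: load  L2 | P0:S(71), P1:S(71) | bus: none
[7] P0: store L2 := 28 | P0:M(28), P1:I | bus: BusRdX
[8] P0: load  L1 | P0:S(42), P1:S(42) | bus: BusRd,Flush
[9] P0: load  L0 | P0:S(50), P1:I | bus: BusRd
[10] P0: store L1 := 67 | P0:M(67), P1:I | bus: BusRdX
[11] P0: store L2 := 21 | P0:M(21), P1:I | bus: none
[12] P0: load  L1 | P0:M(67), P1:I | bus: none
[13] P1: load  L3 | P0:I, P1:S(40) | bus: BusRd
[14] P1: store L2 := 93 | P0:I, P1:M(93) | bus: BusRdX,Flush
[15] P0: load  L3 | P0:S(40), P1:S(40) | bus: BusRd
[16] P0: load  L2 | P0:S(93), P1:S(93) | bus: BusRd,Flush
[17] P1: store L1 := 87 | P0:I, P1:M(87) | bus: BusRdX,Flush
[18] P0: load  L2 | P0:S(93), P1:S(93) | bus: none
[19] P1: load  L2 | P0:S(93), P1:S(93) | bus: none
[20] P1: store L1 := 21 | P0:I, P1:M(21) | bus: none
[21] P0: store L1 := 31 | P0:M(31), P1:I | bus: BusRdX,Flush
[22] P0: store L0 := 92 | P0:M(92), P1:I | bus: BusRdX
[23] P1: store L3 := 87 | P0:I, P1:M(87) | bus: BusRdX
[24] P1: load  L3 | P0:I, P1:M(87) | bus: none
[25] P1: store L1 := 22 | P0:I, P1:M(22) | bus: BusRdX,Flush
[26] P1: store L1 := 36 | P0:I, P1:M(36) | bus: none
[27] P1: load  L1 | P0:I, P1:M(36) | bus: none
[28] P0: store L1 := 83 | P0:M(83), P1:I | bus: BusRdX,Flush

bus = none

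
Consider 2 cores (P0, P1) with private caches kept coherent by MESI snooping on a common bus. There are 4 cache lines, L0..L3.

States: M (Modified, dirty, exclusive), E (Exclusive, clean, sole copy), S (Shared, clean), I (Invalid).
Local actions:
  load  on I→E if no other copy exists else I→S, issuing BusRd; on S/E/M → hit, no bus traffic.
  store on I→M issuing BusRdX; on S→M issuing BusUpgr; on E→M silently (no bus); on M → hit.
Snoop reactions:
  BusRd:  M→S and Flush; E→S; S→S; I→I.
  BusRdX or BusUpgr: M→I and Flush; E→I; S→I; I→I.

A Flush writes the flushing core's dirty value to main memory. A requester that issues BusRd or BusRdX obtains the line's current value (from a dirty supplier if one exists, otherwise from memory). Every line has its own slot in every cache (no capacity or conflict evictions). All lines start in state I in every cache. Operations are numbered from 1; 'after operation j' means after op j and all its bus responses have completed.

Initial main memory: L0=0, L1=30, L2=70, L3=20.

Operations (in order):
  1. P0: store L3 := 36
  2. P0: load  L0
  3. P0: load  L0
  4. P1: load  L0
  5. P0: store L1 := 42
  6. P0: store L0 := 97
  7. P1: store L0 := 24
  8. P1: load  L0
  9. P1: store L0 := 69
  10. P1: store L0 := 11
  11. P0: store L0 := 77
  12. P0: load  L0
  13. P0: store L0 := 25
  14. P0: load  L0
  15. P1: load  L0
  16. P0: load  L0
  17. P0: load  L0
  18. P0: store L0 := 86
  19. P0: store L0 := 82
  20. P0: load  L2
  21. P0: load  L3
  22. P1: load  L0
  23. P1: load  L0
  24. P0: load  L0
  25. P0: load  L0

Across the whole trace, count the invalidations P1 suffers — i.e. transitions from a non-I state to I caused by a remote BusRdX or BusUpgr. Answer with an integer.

invalidations = 3

[1] P0: store L3 := 36 | P0:M(36), P1:I | bus: BusRdX
[2] P0: load  L0 | P0:E(0), P1:I | bus: BusRd
[3] P0: load  L0 | P0:E(0), P1:I | bus: none
[4] P1: load  L0 | P0:S(0), P1:S(0) | bus: BusRd
[5] P0: store L1 := 42 | P0:M(42), P1:I | bus: BusRdX
[6] P0: store L0 := 97 | P0:M(97), P1:I | bus: BusUpgr
[7] P1: store L0 := 24 | P0:I, P1:M(24) | bus: BusRdX,Flush
[8] P1: load  L0 | P0:I, P1:M(24) | bus: none
[9] P1: store L0 := 69 | P0:I, P1:M(69) | bus: none
[10] P1: store L0 := 11 | P0:I, P1:M(11) | bus: none
[11] P0: store L0 := 77 | P0:M(77), P1:I | bus: BusRdX,Flush
[12] P0: load  L0 | P0:M(77), P1:I | bus: none
[13] P0: store L0 := 25 | P0:M(25), P1:I | bus: none
[14] P0: load  L0 | P0:M(25), P1:I | bus: none
[15] P1: load  L0 | P0:S(25), P1:S(25) | bus: BusRd,Flush
[16] P0: load  L0 | P0:S(25), P1:S(25) | bus: none
[17] P0: load  L0 | P0:S(25), P1:S(25) | bus: none
[18] P0: store L0 := 86 | P0:M(86), P1:I | bus: BusUpgr
[19] P0: store L0 := 82 | P0:M(82), P1:I | bus: none
[20] P0: load  L2 | P0:E(70), P1:I | bus: BusRd
[21] P0: load  L3 | P0:M(36), P1:I | bus: none
[22] P1: load  L0 | P0:S(82), P1:S(82) | bus: BusRd,Flush
[23] P1: load  L0 | P0:S(82), P1:S(82) | bus: none
[24] P0: load  L0 | P0:S(82), P1:S(82) | bus: none
[25] P0: load  L0 | P0:S(82), P1:S(82) | bus: none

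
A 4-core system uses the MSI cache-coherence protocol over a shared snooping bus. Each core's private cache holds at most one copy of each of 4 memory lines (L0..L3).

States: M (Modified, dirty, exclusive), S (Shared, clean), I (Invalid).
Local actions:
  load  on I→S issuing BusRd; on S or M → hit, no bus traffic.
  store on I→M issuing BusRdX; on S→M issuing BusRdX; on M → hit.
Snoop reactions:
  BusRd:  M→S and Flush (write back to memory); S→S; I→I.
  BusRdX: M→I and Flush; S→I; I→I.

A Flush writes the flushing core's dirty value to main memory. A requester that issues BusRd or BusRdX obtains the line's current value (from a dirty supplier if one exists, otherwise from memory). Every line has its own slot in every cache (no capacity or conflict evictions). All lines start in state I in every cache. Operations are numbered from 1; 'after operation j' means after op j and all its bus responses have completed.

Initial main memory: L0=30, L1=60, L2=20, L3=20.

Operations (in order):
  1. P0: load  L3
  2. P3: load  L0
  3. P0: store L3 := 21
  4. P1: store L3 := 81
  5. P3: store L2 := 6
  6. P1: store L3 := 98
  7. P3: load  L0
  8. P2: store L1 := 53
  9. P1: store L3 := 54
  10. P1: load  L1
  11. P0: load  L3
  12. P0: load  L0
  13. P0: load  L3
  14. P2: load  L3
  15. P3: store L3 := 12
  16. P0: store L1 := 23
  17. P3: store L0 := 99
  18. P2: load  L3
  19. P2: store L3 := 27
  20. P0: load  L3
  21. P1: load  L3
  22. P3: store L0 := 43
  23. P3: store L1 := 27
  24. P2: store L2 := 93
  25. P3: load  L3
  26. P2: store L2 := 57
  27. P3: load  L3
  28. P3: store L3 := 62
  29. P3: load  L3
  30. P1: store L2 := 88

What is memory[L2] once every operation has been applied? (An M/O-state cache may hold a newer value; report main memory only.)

1. P0: load  L3  bus=[BusRd]  L3: P0=S P1=I P2=I P3=I  mem[L3]=20
2. P3: load  L0  bus=[BusRd]  L0: P0=I P1=I P2=I P3=S  mem[L0]=30
3. P0: store L3 := 21  bus=[BusRdX]  L3: P0=M P1=I P2=I P3=I  mem[L3]=20
4. P1: store L3 := 81  bus=[BusRdX,Flush]  L3: P0=I P1=M P2=I P3=I  mem[L3]=21
5. P3: store L2 := 6  bus=[BusRdX]  L2: P0=I P1=I P2=I P3=M  mem[L2]=20
6. P1: store L3 := 98  bus=[-]  L3: P0=I P1=M P2=I P3=I  mem[L3]=21
7. P3: load  L0  bus=[-]  L0: P0=I P1=I P2=I P3=S  mem[L0]=30
8. P2: store L1 := 53  bus=[BusRdX]  L1: P0=I P1=I P2=M P3=I  mem[L1]=60
9. P1: store L3 := 54  bus=[-]  L3: P0=I P1=M P2=I P3=I  mem[L3]=21
10. P1: load  L1  bus=[BusRd,Flush]  L1: P0=I P1=S P2=S P3=I  mem[L1]=53
11. P0: load  L3  bus=[BusRd,Flush]  L3: P0=S P1=S P2=I P3=I  mem[L3]=54
12. P0: load  L0  bus=[BusRd]  L0: P0=S P1=I P2=I P3=S  mem[L0]=30
13. P0: load  L3  bus=[-]  L3: P0=S P1=S P2=I P3=I  mem[L3]=54
14. P2: load  L3  bus=[BusRd]  L3: P0=S P1=S P2=S P3=I  mem[L3]=54
15. P3: store L3 := 12  bus=[BusRdX]  L3: P0=I P1=I P2=I P3=M  mem[L3]=54
16. P0: store L1 := 23  bus=[BusRdX]  L1: P0=M P1=I P2=I P3=I  mem[L1]=53
17. P3: store L0 := 99  bus=[BusRdX]  L0: P0=I P1=I P2=I P3=M  mem[L0]=30
18. P2: load  L3  bus=[BusRd,Flush]  L3: P0=I P1=I P2=S P3=S  mem[L3]=12
19. P2: store L3 := 27  bus=[BusRdX]  L3: P0=I P1=I P2=M P3=I  mem[L3]=12
20. P0: load  L3  bus=[BusRd,Flush]  L3: P0=S P1=I P2=S P3=I  mem[L3]=27
21. P1: load  L3  bus=[BusRd]  L3: P0=S P1=S P2=S P3=I  mem[L3]=27
22. P3: store L0 := 43  bus=[-]  L0: P0=I P1=I P2=I P3=M  mem[L0]=30
23. P3: store L1 := 27  bus=[BusRdX,Flush]  L1: P0=I P1=I P2=I P3=M  mem[L1]=23
24. P2: store L2 := 93  bus=[BusRdX,Flush]  L2: P0=I P1=I P2=M P3=I  mem[L2]=6
25. P3: load  L3  bus=[BusRd]  L3: P0=S P1=S P2=S P3=S  mem[L3]=27
26. P2: store L2 := 57  bus=[-]  L2: P0=I P1=I P2=M P3=I  mem[L2]=6
27. P3: load  L3  bus=[-]  L3: P0=S P1=S P2=S P3=S  mem[L3]=27
28. P3: store L3 := 62  bus=[BusRdX]  L3: P0=I P1=I P2=I P3=M  mem[L3]=27
29. P3: load  L3  bus=[-]  L3: P0=I P1=I P2=I P3=M  mem[L3]=27
30. P1: store L2 := 88  bus=[BusRdX,Flush]  L2: P0=I P1=M P2=I P3=I  mem[L2]=57

memory[L2] = 57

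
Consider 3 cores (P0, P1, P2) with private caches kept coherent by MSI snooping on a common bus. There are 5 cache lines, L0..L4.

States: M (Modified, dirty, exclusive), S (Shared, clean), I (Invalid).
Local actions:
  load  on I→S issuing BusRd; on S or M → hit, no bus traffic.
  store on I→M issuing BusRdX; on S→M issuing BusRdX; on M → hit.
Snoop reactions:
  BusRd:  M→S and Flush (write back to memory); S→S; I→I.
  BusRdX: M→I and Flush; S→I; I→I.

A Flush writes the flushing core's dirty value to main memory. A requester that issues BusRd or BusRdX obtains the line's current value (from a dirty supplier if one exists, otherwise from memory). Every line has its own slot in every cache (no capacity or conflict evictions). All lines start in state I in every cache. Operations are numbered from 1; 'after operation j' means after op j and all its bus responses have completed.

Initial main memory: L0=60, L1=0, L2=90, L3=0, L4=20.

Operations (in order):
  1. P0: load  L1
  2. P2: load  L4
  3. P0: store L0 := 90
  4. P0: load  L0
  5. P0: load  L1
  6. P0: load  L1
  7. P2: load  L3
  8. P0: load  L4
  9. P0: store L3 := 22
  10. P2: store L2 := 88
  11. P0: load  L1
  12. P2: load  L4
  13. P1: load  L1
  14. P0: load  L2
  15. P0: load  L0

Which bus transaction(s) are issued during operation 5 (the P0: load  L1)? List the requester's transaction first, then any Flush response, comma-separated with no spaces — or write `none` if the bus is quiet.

bus = none

step 1: P0: load  L1  ⟶  SII  (L1)  txn=BusRd  M[L1]=0
step 2: P2: load  L4  ⟶  IIS  (L4)  txn=BusRd  M[L4]=20
step 3: P0: store L0 := 90  ⟶  MII  (L0)  txn=BusRdX  M[L0]=60
step 4: P0: load  L0  ⟶  MII  (L0)  txn=∅  M[L0]=60
step 5: P0: load  L1  ⟶  SII  (L1)  txn=∅  M[L1]=0
step 6: P0: load  L1  ⟶  SII  (L1)  txn=∅  M[L1]=0
step 7: P2: load  L3  ⟶  IIS  (L3)  txn=BusRd  M[L3]=0
step 8: P0: load  L4  ⟶  SIS  (L4)  txn=BusRd  M[L4]=20
step 9: P0: store L3 := 22  ⟶  MII  (L3)  txn=BusRdX  M[L3]=0
step 10: P2: store L2 := 88  ⟶  IIM  (L2)  txn=BusRdX  M[L2]=90
step 11: P0: load  L1  ⟶  SII  (L1)  txn=∅  M[L1]=0
step 12: P2: load  L4  ⟶  SIS  (L4)  txn=∅  M[L4]=20
step 13: P1: load  L1  ⟶  SSI  (L1)  txn=BusRd  M[L1]=0
step 14: P0: load  L2  ⟶  SIS  (L2)  txn=BusRd+Flush  M[L2]=88
step 15: P0: load  L0  ⟶  MII  (L0)  txn=∅  M[L0]=60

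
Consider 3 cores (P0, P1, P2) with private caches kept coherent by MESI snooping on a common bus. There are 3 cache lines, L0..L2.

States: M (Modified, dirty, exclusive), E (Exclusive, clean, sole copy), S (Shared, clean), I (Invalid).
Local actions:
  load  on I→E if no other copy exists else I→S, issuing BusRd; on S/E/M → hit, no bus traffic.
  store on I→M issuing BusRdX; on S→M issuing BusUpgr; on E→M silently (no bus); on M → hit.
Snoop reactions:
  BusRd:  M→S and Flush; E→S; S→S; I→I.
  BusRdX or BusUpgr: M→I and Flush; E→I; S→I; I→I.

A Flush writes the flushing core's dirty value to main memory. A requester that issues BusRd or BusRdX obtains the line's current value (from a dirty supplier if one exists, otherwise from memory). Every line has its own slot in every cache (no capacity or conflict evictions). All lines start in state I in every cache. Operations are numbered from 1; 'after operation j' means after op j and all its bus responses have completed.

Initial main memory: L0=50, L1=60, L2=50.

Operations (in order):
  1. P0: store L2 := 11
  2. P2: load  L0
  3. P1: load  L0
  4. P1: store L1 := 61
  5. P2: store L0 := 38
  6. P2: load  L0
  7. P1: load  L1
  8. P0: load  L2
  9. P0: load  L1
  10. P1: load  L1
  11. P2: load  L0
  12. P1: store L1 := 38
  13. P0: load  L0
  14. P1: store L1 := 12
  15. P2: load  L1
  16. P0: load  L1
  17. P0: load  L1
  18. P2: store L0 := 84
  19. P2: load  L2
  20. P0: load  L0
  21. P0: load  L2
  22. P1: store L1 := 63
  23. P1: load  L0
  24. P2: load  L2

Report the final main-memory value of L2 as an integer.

memory[L2] = 11

1. P0: store L2 := 11  bus=[BusRdX]  L2: P0=M P1=I P2=I  mem[L2]=50
2. P2: load  L0  bus=[BusRd]  L0: P0=I P1=I P2=E  mem[L0]=50
3. P1: load  L0  bus=[BusRd]  L0: P0=I P1=S P2=S  mem[L0]=50
4. P1: store L1 := 61  bus=[BusRdX]  L1: P0=I P1=M P2=I  mem[L1]=60
5. P2: store L0 := 38  bus=[BusUpgr]  L0: P0=I P1=I P2=M  mem[L0]=50
6. P2: load  L0  bus=[-]  L0: P0=I P1=I P2=M  mem[L0]=50
7. P1: load  L1  bus=[-]  L1: P0=I P1=M P2=I  mem[L1]=60
8. P0: load  L2  bus=[-]  L2: P0=M P1=I P2=I  mem[L2]=50
9. P0: load  L1  bus=[BusRd,Flush]  L1: P0=S P1=S P2=I  mem[L1]=61
10. P1: load  L1  bus=[-]  L1: P0=S P1=S P2=I  mem[L1]=61
11. P2: load  L0  bus=[-]  L0: P0=I P1=I P2=M  mem[L0]=50
12. P1: store L1 := 38  bus=[BusUpgr]  L1: P0=I P1=M P2=I  mem[L1]=61
13. P0: load  L0  bus=[BusRd,Flush]  L0: P0=S P1=I P2=S  mem[L0]=38
14. P1: store L1 := 12  bus=[-]  L1: P0=I P1=M P2=I  mem[L1]=61
15. P2: load  L1  bus=[BusRd,Flush]  L1: P0=I P1=S P2=S  mem[L1]=12
16. P0: load  L1  bus=[BusRd]  L1: P0=S P1=S P2=S  mem[L1]=12
17. P0: load  L1  bus=[-]  L1: P0=S P1=S P2=S  mem[L1]=12
18. P2: store L0 := 84  bus=[BusUpgr]  L0: P0=I P1=I P2=M  mem[L0]=38
19. P2: load  L2  bus=[BusRd,Flush]  L2: P0=S P1=I P2=S  mem[L2]=11
20. P0: load  L0  bus=[BusRd,Flush]  L0: P0=S P1=I P2=S  mem[L0]=84
21. P0: load  L2  bus=[-]  L2: P0=S P1=I P2=S  mem[L2]=11
22. P1: store L1 := 63  bus=[BusUpgr]  L1: P0=I P1=M P2=I  mem[L1]=12
23. P1: load  L0  bus=[BusRd]  L0: P0=S P1=S P2=S  mem[L0]=84
24. P2: load  L2  bus=[-]  L2: P0=S P1=I P2=S  mem[L2]=11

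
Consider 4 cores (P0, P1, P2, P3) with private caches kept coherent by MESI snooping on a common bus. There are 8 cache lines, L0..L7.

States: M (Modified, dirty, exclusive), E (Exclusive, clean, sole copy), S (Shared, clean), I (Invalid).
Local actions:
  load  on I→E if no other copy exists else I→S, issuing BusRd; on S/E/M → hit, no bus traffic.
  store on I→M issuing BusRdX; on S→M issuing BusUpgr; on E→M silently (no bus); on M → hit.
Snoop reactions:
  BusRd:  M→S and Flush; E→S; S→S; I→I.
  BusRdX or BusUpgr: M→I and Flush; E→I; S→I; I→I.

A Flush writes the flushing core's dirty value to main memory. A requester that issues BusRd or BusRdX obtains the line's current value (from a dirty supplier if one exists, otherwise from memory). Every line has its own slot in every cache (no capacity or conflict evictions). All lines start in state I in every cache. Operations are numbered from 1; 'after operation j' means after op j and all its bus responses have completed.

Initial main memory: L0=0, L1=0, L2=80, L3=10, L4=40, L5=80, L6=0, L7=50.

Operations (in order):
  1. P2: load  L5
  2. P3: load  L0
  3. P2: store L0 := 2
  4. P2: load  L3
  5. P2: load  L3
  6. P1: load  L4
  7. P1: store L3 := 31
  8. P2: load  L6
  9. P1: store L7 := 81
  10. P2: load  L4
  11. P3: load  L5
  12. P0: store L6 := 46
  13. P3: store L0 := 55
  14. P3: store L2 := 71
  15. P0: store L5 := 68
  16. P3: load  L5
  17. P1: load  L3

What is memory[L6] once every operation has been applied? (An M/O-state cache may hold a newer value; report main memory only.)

1. P2: load  L5  bus=[BusRd]  L5: P0=I P1=I P2=E P3=I  mem[L5]=80
2. P3: load  L0  bus=[BusRd]  L0: P0=I P1=I P2=I P3=E  mem[L0]=0
3. P2: store L0 := 2  bus=[BusRdX]  L0: P0=I P1=I P2=M P3=I  mem[L0]=0
4. P2: load  L3  bus=[BusRd]  L3: P0=I P1=I P2=E P3=I  mem[L3]=10
5. P2: load  L3  bus=[-]  L3: P0=I P1=I P2=E P3=I  mem[L3]=10
6. P1: load  L4  bus=[BusRd]  L4: P0=I P1=E P2=I P3=I  mem[L4]=40
7. P1: store L3 := 31  bus=[BusRdX]  L3: P0=I P1=M P2=I P3=I  mem[L3]=10
8. P2: load  L6  bus=[BusRd]  L6: P0=I P1=I P2=E P3=I  mem[L6]=0
9. P1: store L7 := 81  bus=[BusRdX]  L7: P0=I P1=M P2=I P3=I  mem[L7]=50
10. P2: load  L4  bus=[BusRd]  L4: P0=I P1=S P2=S P3=I  mem[L4]=40
11. P3: load  L5  bus=[BusRd]  L5: P0=I P1=I P2=S P3=S  mem[L5]=80
12. P0: store L6 := 46  bus=[BusRdX]  L6: P0=M P1=I P2=I P3=I  mem[L6]=0
13. P3: store L0 := 55  bus=[BusRdX,Flush]  L0: P0=I P1=I P2=I P3=M  mem[L0]=2
14. P3: store L2 := 71  bus=[BusRdX]  L2: P0=I P1=I P2=I P3=M  mem[L2]=80
15. P0: store L5 := 68  bus=[BusRdX]  L5: P0=M P1=I P2=I P3=I  mem[L5]=80
16. P3: load  L5  bus=[BusRd,Flush]  L5: P0=S P1=I P2=I P3=S  mem[L5]=68
17. P1: load  L3  bus=[-]  L3: P0=I P1=M P2=I P3=I  mem[L3]=10

memory[L6] = 0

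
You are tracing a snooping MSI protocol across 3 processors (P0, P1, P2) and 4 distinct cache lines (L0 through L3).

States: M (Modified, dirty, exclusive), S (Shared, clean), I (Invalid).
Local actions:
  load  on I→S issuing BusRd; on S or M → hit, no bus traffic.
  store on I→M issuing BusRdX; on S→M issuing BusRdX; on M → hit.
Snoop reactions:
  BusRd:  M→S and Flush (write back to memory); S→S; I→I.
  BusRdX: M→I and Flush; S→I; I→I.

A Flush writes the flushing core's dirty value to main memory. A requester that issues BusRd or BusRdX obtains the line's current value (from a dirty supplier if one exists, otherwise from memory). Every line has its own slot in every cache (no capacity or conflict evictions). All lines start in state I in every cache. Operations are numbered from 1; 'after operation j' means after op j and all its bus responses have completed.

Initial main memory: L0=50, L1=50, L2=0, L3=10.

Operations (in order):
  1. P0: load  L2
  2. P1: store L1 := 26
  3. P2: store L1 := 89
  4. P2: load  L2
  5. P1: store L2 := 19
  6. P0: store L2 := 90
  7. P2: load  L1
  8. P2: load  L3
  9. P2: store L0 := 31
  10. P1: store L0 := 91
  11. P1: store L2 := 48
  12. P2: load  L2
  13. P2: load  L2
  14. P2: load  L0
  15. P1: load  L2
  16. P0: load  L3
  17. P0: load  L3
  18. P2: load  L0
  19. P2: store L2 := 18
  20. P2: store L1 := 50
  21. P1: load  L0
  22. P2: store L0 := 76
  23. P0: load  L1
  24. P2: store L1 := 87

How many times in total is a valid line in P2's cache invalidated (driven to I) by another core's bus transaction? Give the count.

  op1 P0: load  L2 → S/I/I on L2; bus BusRd; mem=0
  op2 P1: store L1 := 26 → I/M/I on L1; bus BusRdX; mem=50
  op3 P2: store L1 := 89 → I/I/M on L1; bus BusRdX Flush; mem=26
  op4 P2: load  L2 → S/I/S on L2; bus BusRd; mem=0
  op5 P1: store L2 := 19 → I/M/I on L2; bus BusRdX; mem=0
  op6 P0: store L2 := 90 → M/I/I on L2; bus BusRdX Flush; mem=19
  op7 P2: load  L1 → I/I/M on L1; bus (none); mem=26
  op8 P2: load  L3 → I/I/S on L3; bus BusRd; mem=10
  op9 P2: store L0 := 31 → I/I/M on L0; bus BusRdX; mem=50
  op10 P1: store L0 := 91 → I/M/I on L0; bus BusRdX Flush; mem=31
  op11 P1: store L2 := 48 → I/M/I on L2; bus BusRdX Flush; mem=90
  op12 P2: load  L2 → I/S/S on L2; bus BusRd Flush; mem=48
  op13 P2: load  L2 → I/S/S on L2; bus (none); mem=48
  op14 P2: load  L0 → I/S/S on L0; bus BusRd Flush; mem=91
  op15 P1: load  L2 → I/S/S on L2; bus (none); mem=48
  op16 P0: load  L3 → S/I/S on L3; bus BusRd; mem=10
  op17 P0: load  L3 → S/I/S on L3; bus (none); mem=10
  op18 P2: load  L0 → I/S/S on L0; bus (none); mem=91
  op19 P2: store L2 := 18 → I/I/M on L2; bus BusRdX; mem=48
  op20 P2: store L1 := 50 → I/I/M on L1; bus (none); mem=26
  op21 P1: load  L0 → I/S/S on L0; bus (none); mem=91
  op22 P2: store L0 := 76 → I/I/M on L0; bus BusRdX; mem=91
  op23 P0: load  L1 → S/I/S on L1; bus BusRd Flush; mem=50
  op24 P2: store L1 := 87 → I/I/M on L1; bus BusRdX; mem=50

invalidations = 2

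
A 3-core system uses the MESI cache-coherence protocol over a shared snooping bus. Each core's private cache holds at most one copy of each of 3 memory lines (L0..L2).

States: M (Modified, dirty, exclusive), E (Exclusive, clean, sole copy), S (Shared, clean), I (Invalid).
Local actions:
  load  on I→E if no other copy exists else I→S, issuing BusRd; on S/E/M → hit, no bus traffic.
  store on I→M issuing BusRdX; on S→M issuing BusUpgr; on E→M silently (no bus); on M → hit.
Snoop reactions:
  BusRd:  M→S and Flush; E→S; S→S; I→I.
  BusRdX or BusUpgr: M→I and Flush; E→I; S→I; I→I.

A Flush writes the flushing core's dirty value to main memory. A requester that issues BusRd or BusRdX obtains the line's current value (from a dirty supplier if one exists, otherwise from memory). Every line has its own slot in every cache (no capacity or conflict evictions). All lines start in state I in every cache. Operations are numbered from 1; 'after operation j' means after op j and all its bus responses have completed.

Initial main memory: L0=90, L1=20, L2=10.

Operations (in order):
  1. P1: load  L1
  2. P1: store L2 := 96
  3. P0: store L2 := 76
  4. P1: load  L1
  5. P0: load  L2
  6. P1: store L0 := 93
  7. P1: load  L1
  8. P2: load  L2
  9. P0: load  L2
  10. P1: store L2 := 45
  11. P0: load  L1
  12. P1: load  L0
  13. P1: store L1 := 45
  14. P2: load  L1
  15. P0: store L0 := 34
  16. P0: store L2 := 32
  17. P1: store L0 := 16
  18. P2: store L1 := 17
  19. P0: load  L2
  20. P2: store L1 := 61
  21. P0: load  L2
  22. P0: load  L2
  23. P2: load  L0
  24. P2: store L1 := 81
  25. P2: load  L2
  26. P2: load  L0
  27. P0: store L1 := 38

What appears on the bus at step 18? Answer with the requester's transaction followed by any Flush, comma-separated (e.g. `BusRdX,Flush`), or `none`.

step 1: P1: load  L1  ⟶  IEI  (L1)  txn=BusRd  M[L1]=20
step 2: P1: store L2 := 96  ⟶  IMI  (L2)  txn=BusRdX  M[L2]=10
step 3: P0: store L2 := 76  ⟶  MII  (L2)  txn=BusRdX+Flush  M[L2]=96
step 4: P1: load  L1  ⟶  IEI  (L1)  txn=∅  M[L1]=20
step 5: P0: load  L2  ⟶  MII  (L2)  txn=∅  M[L2]=96
step 6: P1: store L0 := 93  ⟶  IMI  (L0)  txn=BusRdX  M[L0]=90
step 7: P1: load  L1  ⟶  IEI  (L1)  txn=∅  M[L1]=20
step 8: P2: load  L2  ⟶  SIS  (L2)  txn=BusRd+Flush  M[L2]=76
step 9: P0: load  L2  ⟶  SIS  (L2)  txn=∅  M[L2]=76
step 10: P1: store L2 := 45  ⟶  IMI  (L2)  txn=BusRdX  M[L2]=76
step 11: P0: load  L1  ⟶  SSI  (L1)  txn=BusRd  M[L1]=20
step 12: P1: load  L0  ⟶  IMI  (L0)  txn=∅  M[L0]=90
step 13: P1: store L1 := 45  ⟶  IMI  (L1)  txn=BusUpgr  M[L1]=20
step 14: P2: load  L1  ⟶  ISS  (L1)  txn=BusRd+Flush  M[L1]=45
step 15: P0: store L0 := 34  ⟶  MII  (L0)  txn=BusRdX+Flush  M[L0]=93
step 16: P0: store L2 := 32  ⟶  MII  (L2)  txn=BusRdX+Flush  M[L2]=45
step 17: P1: store L0 := 16  ⟶  IMI  (L0)  txn=BusRdX+Flush  M[L0]=34
step 18: P2: store L1 := 17  ⟶  IIM  (L1)  txn=BusUpgr  M[L1]=45
step 19: P0: load  L2  ⟶  MII  (L2)  txn=∅  M[L2]=45
step 20: P2: store L1 := 61  ⟶  IIM  (L1)  txn=∅  M[L1]=45
step 21: P0: load  L2  ⟶  MII  (L2)  txn=∅  M[L2]=45
step 22: P0: load  L2  ⟶  MII  (L2)  txn=∅  M[L2]=45
step 23: P2: load  L0  ⟶  ISS  (L0)  txn=BusRd+Flush  M[L0]=16
step 24: P2: store L1 := 81  ⟶  IIM  (L1)  txn=∅  M[L1]=45
step 25: P2: load  L2  ⟶  SIS  (L2)  txn=BusRd+Flush  M[L2]=32
step 26: P2: load  L0  ⟶  ISS  (L0)  txn=∅  M[L0]=16
step 27: P0: store L1 := 38  ⟶  MII  (L1)  txn=BusRdX+Flush  M[L1]=81

bus = BusUpgr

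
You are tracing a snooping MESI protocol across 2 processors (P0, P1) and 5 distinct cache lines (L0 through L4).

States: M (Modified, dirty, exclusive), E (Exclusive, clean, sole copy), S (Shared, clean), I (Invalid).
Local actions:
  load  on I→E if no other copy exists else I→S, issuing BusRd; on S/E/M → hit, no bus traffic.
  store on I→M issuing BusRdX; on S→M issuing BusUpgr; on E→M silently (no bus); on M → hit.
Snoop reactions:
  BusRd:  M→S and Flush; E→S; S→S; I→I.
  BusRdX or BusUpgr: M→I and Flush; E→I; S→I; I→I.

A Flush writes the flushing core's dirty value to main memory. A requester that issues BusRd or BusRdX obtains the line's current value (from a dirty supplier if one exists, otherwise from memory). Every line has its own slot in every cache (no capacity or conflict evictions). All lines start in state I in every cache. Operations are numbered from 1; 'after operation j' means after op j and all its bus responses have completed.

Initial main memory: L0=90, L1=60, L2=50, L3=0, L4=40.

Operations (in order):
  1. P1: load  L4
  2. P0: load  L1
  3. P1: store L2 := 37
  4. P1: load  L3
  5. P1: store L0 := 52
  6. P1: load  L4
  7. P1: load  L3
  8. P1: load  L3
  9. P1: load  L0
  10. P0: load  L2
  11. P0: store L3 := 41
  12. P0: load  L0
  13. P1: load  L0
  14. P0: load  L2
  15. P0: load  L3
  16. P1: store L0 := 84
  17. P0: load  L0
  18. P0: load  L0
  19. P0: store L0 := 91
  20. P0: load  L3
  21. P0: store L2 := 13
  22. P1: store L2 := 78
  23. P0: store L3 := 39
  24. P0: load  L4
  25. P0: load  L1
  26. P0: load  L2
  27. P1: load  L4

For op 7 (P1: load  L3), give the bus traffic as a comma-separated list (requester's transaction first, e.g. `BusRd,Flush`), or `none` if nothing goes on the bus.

bus = none

step 1: P1: load  L4  ⟶  IE  (L4)  txn=BusRd  M[L4]=40
step 2: P0: load  L1  ⟶  EI  (L1)  txn=BusRd  M[L1]=60
step 3: P1: store L2 := 37  ⟶  IM  (L2)  txn=BusRdX  M[L2]=50
step 4: P1: load  L3  ⟶  IE  (L3)  txn=BusRd  M[L3]=0
step 5: P1: store L0 := 52  ⟶  IM  (L0)  txn=BusRdX  M[L0]=90
step 6: P1: load  L4  ⟶  IE  (L4)  txn=∅  M[L4]=40
step 7: P1: load  L3  ⟶  IE  (L3)  txn=∅  M[L3]=0
step 8: P1: load  L3  ⟶  IE  (L3)  txn=∅  M[L3]=0
step 9: P1: load  L0  ⟶  IM  (L0)  txn=∅  M[L0]=90
step 10: P0: load  L2  ⟶  SS  (L2)  txn=BusRd+Flush  M[L2]=37
step 11: P0: store L3 := 41  ⟶  MI  (L3)  txn=BusRdX  M[L3]=0
step 12: P0: load  L0  ⟶  SS  (L0)  txn=BusRd+Flush  M[L0]=52
step 13: P1: load  L0  ⟶  SS  (L0)  txn=∅  M[L0]=52
step 14: P0: load  L2  ⟶  SS  (L2)  txn=∅  M[L2]=37
step 15: P0: load  L3  ⟶  MI  (L3)  txn=∅  M[L3]=0
step 16: P1: store L0 := 84  ⟶  IM  (L0)  txn=BusUpgr  M[L0]=52
step 17: P0: load  L0  ⟶  SS  (L0)  txn=BusRd+Flush  M[L0]=84
step 18: P0: load  L0  ⟶  SS  (L0)  txn=∅  M[L0]=84
step 19: P0: store L0 := 91  ⟶  MI  (L0)  txn=BusUpgr  M[L0]=84
step 20: P0: load  L3  ⟶  MI  (L3)  txn=∅  M[L3]=0
step 21: P0: store L2 := 13  ⟶  MI  (L2)  txn=BusUpgr  M[L2]=37
step 22: P1: store L2 := 78  ⟶  IM  (L2)  txn=BusRdX+Flush  M[L2]=13
step 23: P0: store L3 := 39  ⟶  MI  (L3)  txn=∅  M[L3]=0
step 24: P0: load  L4  ⟶  SS  (L4)  txn=BusRd  M[L4]=40
step 25: P0: load  L1  ⟶  EI  (L1)  txn=∅  M[L1]=60
step 26: P0: load  L2  ⟶  SS  (L2)  txn=BusRd+Flush  M[L2]=78
step 27: P1: load  L4  ⟶  SS  (L4)  txn=∅  M[L4]=40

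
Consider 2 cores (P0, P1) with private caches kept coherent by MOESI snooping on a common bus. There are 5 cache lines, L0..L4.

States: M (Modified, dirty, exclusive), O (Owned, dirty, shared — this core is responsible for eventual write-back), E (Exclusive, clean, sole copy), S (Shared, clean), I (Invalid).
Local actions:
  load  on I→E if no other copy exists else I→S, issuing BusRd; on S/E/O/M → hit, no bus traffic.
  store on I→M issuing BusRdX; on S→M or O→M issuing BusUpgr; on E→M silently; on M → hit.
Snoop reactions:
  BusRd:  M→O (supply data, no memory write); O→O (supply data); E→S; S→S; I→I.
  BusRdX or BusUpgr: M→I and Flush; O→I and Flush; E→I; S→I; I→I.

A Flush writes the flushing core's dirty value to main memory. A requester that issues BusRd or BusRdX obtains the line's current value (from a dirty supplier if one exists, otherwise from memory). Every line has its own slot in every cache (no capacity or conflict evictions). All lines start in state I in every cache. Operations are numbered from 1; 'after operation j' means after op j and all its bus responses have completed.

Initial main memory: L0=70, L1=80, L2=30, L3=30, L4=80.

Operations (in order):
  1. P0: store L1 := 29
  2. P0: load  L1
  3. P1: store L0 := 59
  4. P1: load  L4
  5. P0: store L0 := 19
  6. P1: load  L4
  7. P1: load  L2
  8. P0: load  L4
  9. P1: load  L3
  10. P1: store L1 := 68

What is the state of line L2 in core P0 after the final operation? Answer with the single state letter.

1. P0: store L1 := 29  bus=[BusRdX]  L1: P0=M P1=I  mem[L1]=80
2. P0: load  L1  bus=[-]  L1: P0=M P1=I  mem[L1]=80
3. P1: store L0 := 59  bus=[BusRdX]  L0: P0=I P1=M  mem[L0]=70
4. P1: load  L4  bus=[BusRd]  L4: P0=I P1=E  mem[L4]=80
5. P0: store L0 := 19  bus=[BusRdX,Flush]  L0: P0=M P1=I  mem[L0]=59
6. P1: load  L4  bus=[-]  L4: P0=I P1=E  mem[L4]=80
7. P1: load  L2  bus=[BusRd]  L2: P0=I P1=E  mem[L2]=30
8. P0: load  L4  bus=[BusRd]  L4: P0=S P1=S  mem[L4]=80
9. P1: load  L3  bus=[BusRd]  L3: P0=I P1=E  mem[L3]=30
10. P1: store L1 := 68  bus=[BusRdX,Flush]  L1: P0=I P1=M  mem[L1]=29

state = I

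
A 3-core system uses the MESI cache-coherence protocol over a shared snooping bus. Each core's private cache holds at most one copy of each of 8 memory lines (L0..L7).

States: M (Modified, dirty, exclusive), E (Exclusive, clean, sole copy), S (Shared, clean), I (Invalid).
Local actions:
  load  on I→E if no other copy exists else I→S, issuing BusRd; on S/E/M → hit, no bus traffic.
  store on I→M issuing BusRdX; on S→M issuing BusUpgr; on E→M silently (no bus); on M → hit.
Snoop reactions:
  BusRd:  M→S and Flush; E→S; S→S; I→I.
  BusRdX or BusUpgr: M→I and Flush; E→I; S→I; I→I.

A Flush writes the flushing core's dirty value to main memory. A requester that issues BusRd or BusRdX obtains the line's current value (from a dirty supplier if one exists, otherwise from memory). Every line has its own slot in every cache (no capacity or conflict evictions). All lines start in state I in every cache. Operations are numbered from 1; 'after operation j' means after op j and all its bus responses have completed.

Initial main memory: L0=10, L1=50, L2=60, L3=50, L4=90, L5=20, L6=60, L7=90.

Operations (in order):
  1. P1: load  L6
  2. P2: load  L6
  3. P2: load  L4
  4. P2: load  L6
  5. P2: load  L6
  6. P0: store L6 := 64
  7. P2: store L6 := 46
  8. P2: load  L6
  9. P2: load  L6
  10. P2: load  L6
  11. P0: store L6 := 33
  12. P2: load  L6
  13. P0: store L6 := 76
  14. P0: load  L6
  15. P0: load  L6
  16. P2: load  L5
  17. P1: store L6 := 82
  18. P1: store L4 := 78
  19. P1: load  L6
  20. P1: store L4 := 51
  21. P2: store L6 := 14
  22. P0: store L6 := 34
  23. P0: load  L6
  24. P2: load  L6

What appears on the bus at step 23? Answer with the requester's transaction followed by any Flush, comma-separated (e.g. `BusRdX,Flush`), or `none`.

[1] P1: load  L6 | P0:I, P1:E(60), P2:I | bus: BusRd
[2] P2: load  L6 | P0:I, P1:S(60), P2:S(60) | bus: BusRd
[3] P2: load  L4 | P0:I, P1:I, P2:E(90) | bus: BusRd
[4] P2: load  L6 | P0:I, P1:S(60), P2:S(60) | bus: none
[5] P2: load  L6 | P0:I, P1:S(60), P2:S(60) | bus: none
[6] P0: store L6 := 64 | P0:M(64), P1:I, P2:I | bus: BusRdX
[7] P2: store L6 := 46 | P0:I, P1:I, P2:M(46) | bus: BusRdX,Flush
[8] P2: load  L6 | P0:I, P1:I, P2:M(46) | bus: none
[9] P2: load  L6 | P0:I, P1:I, P2:M(46) | bus: none
[10] P2: load  L6 | P0:I, P1:I, P2:M(46) | bus: none
[11] P0: store L6 := 33 | P0:M(33), P1:I, P2:I | bus: BusRdX,Flush
[12] P2: load  L6 | P0:S(33), P1:I, P2:S(33) | bus: BusRd,Flush
[13] P0: store L6 := 76 | P0:M(76), P1:I, P2:I | bus: BusUpgr
[14] P0: load  L6 | P0:M(76), P1:I, P2:I | bus: none
[15] P0: load  L6 | P0:M(76), P1:I, P2:I | bus: none
[16] P2: load  L5 | P0:I, P1:I, P2:E(20) | bus: BusRd
[17] P1: store L6 := 82 | P0:I, P1:M(82), P2:I | bus: BusRdX,Flush
[18] P1: store L4 := 78 | P0:I, P1:M(78), P2:I | bus: BusRdX
[19] P1: load  L6 | P0:I, P1:M(82), P2:I | bus: none
[20] P1: store L4 := 51 | P0:I, P1:M(51), P2:I | bus: none
[21] P2: store L6 := 14 | P0:I, P1:I, P2:M(14) | bus: BusRdX,Flush
[22] P0: store L6 := 34 | P0:M(34), P1:I, P2:I | bus: BusRdX,Flush
[23] P0: load  L6 | P0:M(34), P1:I, P2:I | bus: none
[24] P2: load  L6 | P0:S(34), P1:I, P2:S(34) | bus: BusRd,Flush

bus = none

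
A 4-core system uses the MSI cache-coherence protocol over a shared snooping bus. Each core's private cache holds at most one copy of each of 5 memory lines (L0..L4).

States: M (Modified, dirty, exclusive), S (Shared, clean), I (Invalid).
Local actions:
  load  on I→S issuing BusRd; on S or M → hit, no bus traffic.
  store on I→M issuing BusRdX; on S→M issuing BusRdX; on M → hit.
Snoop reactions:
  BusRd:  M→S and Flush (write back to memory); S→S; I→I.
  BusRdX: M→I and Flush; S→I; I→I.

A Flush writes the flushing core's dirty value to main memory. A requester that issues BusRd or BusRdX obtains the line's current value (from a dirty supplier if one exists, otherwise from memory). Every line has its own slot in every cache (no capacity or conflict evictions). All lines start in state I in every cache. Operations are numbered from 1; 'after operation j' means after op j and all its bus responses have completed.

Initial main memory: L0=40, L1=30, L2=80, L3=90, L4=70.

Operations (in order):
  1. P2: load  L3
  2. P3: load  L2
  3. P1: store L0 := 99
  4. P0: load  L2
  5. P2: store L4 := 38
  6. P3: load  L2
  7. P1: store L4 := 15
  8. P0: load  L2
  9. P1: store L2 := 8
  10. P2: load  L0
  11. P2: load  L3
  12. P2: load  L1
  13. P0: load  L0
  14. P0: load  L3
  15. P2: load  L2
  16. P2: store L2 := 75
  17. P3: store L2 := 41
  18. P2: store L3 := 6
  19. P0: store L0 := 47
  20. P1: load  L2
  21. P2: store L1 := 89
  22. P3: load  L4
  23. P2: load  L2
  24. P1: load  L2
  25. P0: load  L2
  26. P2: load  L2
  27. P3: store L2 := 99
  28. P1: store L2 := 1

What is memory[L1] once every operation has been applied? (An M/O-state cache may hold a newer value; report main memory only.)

memory[L1] = 30

1. P2: load  L3  bus=[BusRd]  L3: P0=I P1=I P2=S P3=I  mem[L3]=90
2. P3: load  L2  bus=[BusRd]  L2: P0=I P1=I P2=I P3=S  mem[L2]=80
3. P1: store L0 := 99  bus=[BusRdX]  L0: P0=I P1=M P2=I P3=I  mem[L0]=40
4. P0: load  L2  bus=[BusRd]  L2: P0=S P1=I P2=I P3=S  mem[L2]=80
5. P2: store L4 := 38  bus=[BusRdX]  L4: P0=I P1=I P2=M P3=I  mem[L4]=70
6. P3: load  L2  bus=[-]  L2: P0=S P1=I P2=I P3=S  mem[L2]=80
7. P1: store L4 := 15  bus=[BusRdX,Flush]  L4: P0=I P1=M P2=I P3=I  mem[L4]=38
8. P0: load  L2  bus=[-]  L2: P0=S P1=I P2=I P3=S  mem[L2]=80
9. P1: store L2 := 8  bus=[BusRdX]  L2: P0=I P1=M P2=I P3=I  mem[L2]=80
10. P2: load  L0  bus=[BusRd,Flush]  L0: P0=I P1=S P2=S P3=I  mem[L0]=99
11. P2: load  L3  bus=[-]  L3: P0=I P1=I P2=S P3=I  mem[L3]=90
12. P2: load  L1  bus=[BusRd]  L1: P0=I P1=I P2=S P3=I  mem[L1]=30
13. P0: load  L0  bus=[BusRd]  L0: P0=S P1=S P2=S P3=I  mem[L0]=99
14. P0: load  L3  bus=[BusRd]  L3: P0=S P1=I P2=S P3=I  mem[L3]=90
15. P2: load  L2  bus=[BusRd,Flush]  L2: P0=I P1=S P2=S P3=I  mem[L2]=8
16. P2: store L2 := 75  bus=[BusRdX]  L2: P0=I P1=I P2=M P3=I  mem[L2]=8
17. P3: store L2 := 41  bus=[BusRdX,Flush]  L2: P0=I P1=I P2=I P3=M  mem[L2]=75
18. P2: store L3 := 6  bus=[BusRdX]  L3: P0=I P1=I P2=M P3=I  mem[L3]=90
19. P0: store L0 := 47  bus=[BusRdX]  L0: P0=M P1=I P2=I P3=I  mem[L0]=99
20. P1: load  L2  bus=[BusRd,Flush]  L2: P0=I P1=S P2=I P3=S  mem[L2]=41
21. P2: store L1 := 89  bus=[BusRdX]  L1: P0=I P1=I P2=M P3=I  mem[L1]=30
22. P3: load  L4  bus=[BusRd,Flush]  L4: P0=I P1=S P2=I P3=S  mem[L4]=15
23. P2: load  L2  bus=[BusRd]  L2: P0=I P1=S P2=S P3=S  mem[L2]=41
24. P1: load  L2  bus=[-]  L2: P0=I P1=S P2=S P3=S  mem[L2]=41
25. P0: load  L2  bus=[BusRd]  L2: P0=S P1=S P2=S P3=S  mem[L2]=41
26. P2: load  L2  bus=[-]  L2: P0=S P1=S P2=S P3=S  mem[L2]=41
27. P3: store L2 := 99  bus=[BusRdX]  L2: P0=I P1=I P2=I P3=M  mem[L2]=41
28. P1: store L2 := 1  bus=[BusRdX,Flush]  L2: P0=I P1=M P2=I P3=I  mem[L2]=99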